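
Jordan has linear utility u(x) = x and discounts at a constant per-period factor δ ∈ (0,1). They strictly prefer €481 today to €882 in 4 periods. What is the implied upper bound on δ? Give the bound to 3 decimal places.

δ < 0.859

Under u(x) = x this choice says 481 > δ^4·882.
Hence δ^4 < 481/882 = 0.54535, and x ↦ x^(1/4) is increasing on (0,∞).
δ < 0.54535^(1/4) = 0.859.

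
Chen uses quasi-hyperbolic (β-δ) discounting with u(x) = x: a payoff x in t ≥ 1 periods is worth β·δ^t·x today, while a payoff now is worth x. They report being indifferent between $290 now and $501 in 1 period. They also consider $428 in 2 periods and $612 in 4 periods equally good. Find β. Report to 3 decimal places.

β ≈ 0.692

Both payoffs in the second observation are in the future, so β drops out: δ^2·428 = δ^4·612 ⇒ δ^2 = 428/612 = 0.69935, so δ = 0.83627.
Now use the now-vs-future pair: 290 = β·δ·501 gives β = 290/(0.83627·501) ≈ 0.692.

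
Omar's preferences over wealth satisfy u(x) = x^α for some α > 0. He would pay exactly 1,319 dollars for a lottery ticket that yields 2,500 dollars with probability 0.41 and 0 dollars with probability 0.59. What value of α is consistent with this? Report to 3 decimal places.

The lottery's expected utility is 0.41·u(2500) + 0.59·u(0) = 0.41·2500^α (since u(0) = 0 for α > 0).
Setting u(1319) equal to that: 1319^α = 0.41·2500^α ⇒ (1319/2500)^α = 0.41.
Taking logs: α·ln(1319/2500) = ln(0.41), so α = -0.891598 / -0.639417 ≈ 1.394.

α ≈ 1.394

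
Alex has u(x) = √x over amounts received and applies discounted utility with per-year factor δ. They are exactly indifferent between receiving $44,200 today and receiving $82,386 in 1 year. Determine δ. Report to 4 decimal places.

Equating discounted utilities: u(44200) = δ·u(82386) ⇒ δ = u(44200)/u(82386).
With u(x) = √x: δ = √44200/√82386 = √(44200/82386) = 0.73246.

δ ≈ 0.7325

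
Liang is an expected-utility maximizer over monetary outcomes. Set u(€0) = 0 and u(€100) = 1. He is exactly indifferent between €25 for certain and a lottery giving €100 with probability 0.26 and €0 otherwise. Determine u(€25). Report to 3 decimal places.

0.260

The indifference gives u(€25) = 0.26·u(€100) + 0.74·u(€0) = 0.26·1 + 0.74·0 = 0.26.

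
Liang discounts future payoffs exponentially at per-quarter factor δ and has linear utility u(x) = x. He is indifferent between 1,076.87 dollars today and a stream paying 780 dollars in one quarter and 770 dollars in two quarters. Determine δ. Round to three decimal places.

The stream is worth 780δ + 770δ² today, so 780δ + 770δ² = 1076.87.
Rearranged: 770δ² + 780δ − 1076.87 = 0.
δ = (−780 + √(780² + 4·770·1076.87)) / (2·770) = (−780 + √3925159.60) / 1540 ≈ 0.780.

δ ≈ 0.780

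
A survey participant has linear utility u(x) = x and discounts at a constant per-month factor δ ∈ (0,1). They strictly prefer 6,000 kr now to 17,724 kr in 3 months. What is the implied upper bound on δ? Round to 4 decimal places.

Under u(x) = x this choice says 6000 > δ^3·17724.
Dividing by 17724: δ^3 < 0.33852. Both sides are positive, so the cube root keeps the direction.
δ < 0.33852^(1/3) = 0.6969.

δ < 0.6969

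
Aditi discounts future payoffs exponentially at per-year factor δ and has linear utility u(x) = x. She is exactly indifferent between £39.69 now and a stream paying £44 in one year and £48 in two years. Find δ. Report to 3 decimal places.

Equating present values: 39.69 = 44δ + 48δ².
Rearranged: 48δ² + 44δ − 39.69 = 0.
δ = (−44 + √(44² + 4·48·39.69)) / (2·48) = (−44 + √9556.48) / 96 ≈ 0.560.

δ ≈ 0.560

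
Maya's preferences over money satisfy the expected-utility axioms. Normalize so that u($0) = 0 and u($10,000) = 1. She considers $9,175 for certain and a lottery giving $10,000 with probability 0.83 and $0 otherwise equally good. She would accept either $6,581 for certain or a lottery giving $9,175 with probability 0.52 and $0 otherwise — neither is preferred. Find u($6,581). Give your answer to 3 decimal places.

0.432

From the first indifference, u($9,175) = 0.83·u($10,000) + 0.17·u($0) = 0.83·1 + 0.17·0 = 0.83.
Then u($6,581) = 0.52·u($9,175) + 0.48·u($0) = 0.52·0.83 + 0.48·0.00 = 0.4316.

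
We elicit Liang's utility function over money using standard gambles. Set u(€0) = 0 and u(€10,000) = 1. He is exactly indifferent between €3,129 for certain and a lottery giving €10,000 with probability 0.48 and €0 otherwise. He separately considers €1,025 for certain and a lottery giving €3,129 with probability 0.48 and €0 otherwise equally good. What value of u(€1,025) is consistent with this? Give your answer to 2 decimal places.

0.23

First, u(€3,129) = 0.48·u(€10,000) + 0.52·u(€0) = 0.48.
Chaining: u(€1,025) = 0.48·0.48 + 0.52·0.00 = 0.2304.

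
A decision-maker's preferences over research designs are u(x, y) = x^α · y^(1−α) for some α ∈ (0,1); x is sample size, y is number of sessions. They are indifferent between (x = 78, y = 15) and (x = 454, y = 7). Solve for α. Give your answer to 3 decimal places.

The Cobb–Douglas utilities coincide, so 78^α·15^(1−α) = 454^α·7^(1−α).
(78/454)^α = (7/15)^(1−α); take logs: α·ln(78/454) = (1−α)·ln(7/15), i.e. α·-1.761388 = (1−α)·-0.762140.
Thus α·(-2.523528) = -0.762140, so α = -0.762140/-2.523528 ≈ 0.302.

α ≈ 0.302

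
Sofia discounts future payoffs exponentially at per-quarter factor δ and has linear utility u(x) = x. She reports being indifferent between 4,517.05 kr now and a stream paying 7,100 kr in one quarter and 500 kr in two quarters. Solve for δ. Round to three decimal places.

The stream is worth 7100δ + 500δ² today, so 7100δ + 500δ² = 4517.05.
That is, 500δ² + 7100δ − 4517.05 = 0, a quadratic in δ.
The positive root is δ = [−7100 + √(7100² + 4·500·4517.05)] / (2·500) = (−7100 + 7710.000)/1000 ≈ 0.610.

δ ≈ 0.610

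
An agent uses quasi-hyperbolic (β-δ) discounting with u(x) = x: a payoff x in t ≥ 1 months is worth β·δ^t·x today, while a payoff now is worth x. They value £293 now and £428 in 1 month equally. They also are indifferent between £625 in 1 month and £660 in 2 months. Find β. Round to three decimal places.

β ≈ 0.723

From the later pair, β·δ^1·625 = β·δ^2·660; dividing through, δ = 625/660 = 0.94697.
Substituting δ into 293 = β·δ·428: β = 293/(405.303) ≈ 0.723.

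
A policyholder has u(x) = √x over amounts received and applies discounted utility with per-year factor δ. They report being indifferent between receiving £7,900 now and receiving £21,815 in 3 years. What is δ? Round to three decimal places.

δ ≈ 0.844

Indifference means u(7900) = δ^3 · u(21815), so δ^3 = u(7900)/u(21815).
Since u(x) = √x, δ^3 = √(7900/21815) = 0.60178.
Taking the cube root: δ = 0.60178^(1/3) ≈ 0.844.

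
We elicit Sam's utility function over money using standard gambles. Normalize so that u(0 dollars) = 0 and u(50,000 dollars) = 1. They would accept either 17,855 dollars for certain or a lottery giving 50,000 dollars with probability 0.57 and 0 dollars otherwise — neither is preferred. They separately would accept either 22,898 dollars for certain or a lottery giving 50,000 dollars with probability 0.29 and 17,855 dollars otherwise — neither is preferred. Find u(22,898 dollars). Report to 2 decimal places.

From the first indifference, u(17,855 dollars) = 0.57·u(50,000 dollars) + 0.43·u(0 dollars) = 0.57·1 + 0.43·0 = 0.57.
The second indifference gives u(22,898 dollars) = 0.29·u(50,000 dollars) + 0.71·u(17,855 dollars) = 0.29·1.00 + 0.71·0.57 = 0.6947.

0.69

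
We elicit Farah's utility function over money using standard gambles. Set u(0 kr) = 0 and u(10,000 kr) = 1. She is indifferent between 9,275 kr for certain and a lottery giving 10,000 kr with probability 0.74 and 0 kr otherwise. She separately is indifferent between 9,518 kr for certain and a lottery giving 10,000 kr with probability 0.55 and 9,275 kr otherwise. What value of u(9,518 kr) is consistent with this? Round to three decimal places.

0.883

First, u(9,275 kr) = 0.74·u(10,000 kr) + 0.26·u(0 kr) = 0.74.
The second indifference gives u(9,518 kr) = 0.55·u(10,000 kr) + 0.45·u(9,275 kr) = 0.55·1.00 + 0.45·0.74 = 0.8830.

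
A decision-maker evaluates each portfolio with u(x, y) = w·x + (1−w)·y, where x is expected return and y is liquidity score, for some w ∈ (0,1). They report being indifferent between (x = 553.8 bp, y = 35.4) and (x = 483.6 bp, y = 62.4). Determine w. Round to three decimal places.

w = 0.278

u(553.8,35.4) = u(483.6,62.4) means w·553.8 + (1−w)·35.4 = w·483.6 + (1−w)·62.4.
w·(553.8−483.6) = (1−w)·(62.4−35.4), i.e. w·70.2 = (1−w)·27.
So w/(1−w) = 27/70.2 = 0.3846, giving w = 27/(70.2+27) = 0.278.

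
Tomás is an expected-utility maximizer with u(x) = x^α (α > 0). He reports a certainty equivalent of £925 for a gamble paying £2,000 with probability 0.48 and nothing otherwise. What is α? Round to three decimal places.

α ≈ 0.952

EU(lottery) = 0.48·2000^α + 0.52·0 = 0.48·2000^α.
Equating: 925^α = 0.48·2000^α, i.e. 0.4625^α = 0.48.
Take logs: α = ln 0.48 / ln(925/2000) ≈ 0.95184.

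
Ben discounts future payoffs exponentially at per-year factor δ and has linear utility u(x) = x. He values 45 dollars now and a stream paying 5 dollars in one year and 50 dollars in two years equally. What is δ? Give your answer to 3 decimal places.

δ ≈ 0.900

The stream is worth 5δ + 50δ² today, so 5δ + 50δ² = 45.
That is, 50δ² + 5δ − 45 = 0, a quadratic in δ.
δ = (−5 + √(5² + 4·50·45)) / (2·50) = (−5 + √9025.00) / 100 ≈ 0.900.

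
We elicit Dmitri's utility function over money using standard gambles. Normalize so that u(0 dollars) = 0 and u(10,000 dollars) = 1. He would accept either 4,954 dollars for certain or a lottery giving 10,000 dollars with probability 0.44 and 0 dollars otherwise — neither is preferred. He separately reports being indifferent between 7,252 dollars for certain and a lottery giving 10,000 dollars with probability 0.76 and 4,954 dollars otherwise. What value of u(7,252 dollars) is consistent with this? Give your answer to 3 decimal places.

The first gamble pins u(4,954 dollars): it must equal 0.44·1 + 0.56·0 = 0.44.
Chaining: u(7,252 dollars) = 0.76·1.00 + 0.24·0.44 = 0.8656.

0.866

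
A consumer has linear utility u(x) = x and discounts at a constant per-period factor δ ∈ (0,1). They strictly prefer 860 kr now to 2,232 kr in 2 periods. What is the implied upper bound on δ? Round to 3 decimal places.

δ < 0.621

Comparing present values: 860 > δ^2·2232.
Dividing by 2232: δ^2 < 0.38530. Both sides are positive, so the square root keeps the direction.
δ < 0.38530^(1/2) = 0.621.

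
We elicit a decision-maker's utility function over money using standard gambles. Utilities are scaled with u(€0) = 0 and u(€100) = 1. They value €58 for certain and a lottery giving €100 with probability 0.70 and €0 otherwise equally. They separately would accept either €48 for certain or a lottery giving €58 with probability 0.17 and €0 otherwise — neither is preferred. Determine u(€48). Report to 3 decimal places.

0.119

The first gamble pins u(€58): it must equal 0.70·1 + 0.30·0 = 0.70.
Then u(€48) = 0.17·u(€58) + 0.83·u(€0) = 0.17·0.70 + 0.83·0.00 = 0.1190.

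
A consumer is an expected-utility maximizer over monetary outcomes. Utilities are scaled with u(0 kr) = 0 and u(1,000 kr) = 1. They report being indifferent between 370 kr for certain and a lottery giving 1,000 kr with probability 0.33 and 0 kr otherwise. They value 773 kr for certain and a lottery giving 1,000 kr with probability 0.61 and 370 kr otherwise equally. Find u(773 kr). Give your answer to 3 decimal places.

First, u(370 kr) = 0.33·u(1,000 kr) + 0.67·u(0 kr) = 0.33.
Chaining: u(773 kr) = 0.61·1.00 + 0.39·0.33 = 0.7387.

0.739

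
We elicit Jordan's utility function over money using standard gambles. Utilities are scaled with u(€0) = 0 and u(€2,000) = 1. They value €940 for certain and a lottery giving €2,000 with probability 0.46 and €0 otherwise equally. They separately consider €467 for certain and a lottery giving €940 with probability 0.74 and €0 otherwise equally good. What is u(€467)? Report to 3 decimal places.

From the first indifference, u(€940) = 0.46·u(€2,000) + 0.54·u(€0) = 0.46·1 + 0.54·0 = 0.46.
Chaining: u(€467) = 0.74·0.46 + 0.26·0.00 = 0.3404.

0.340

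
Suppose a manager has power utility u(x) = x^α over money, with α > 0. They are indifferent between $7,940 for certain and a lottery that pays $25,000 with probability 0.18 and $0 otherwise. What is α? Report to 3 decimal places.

Since u(0) = 0, the lottery's EU is 0.18·25000^α.
Equating: 7940^α = 0.18·25000^α, i.e. 0.3176^α = 0.18.
Take logs: α = ln 0.18 / ln(7940/25000) ≈ 1.49508.

α ≈ 1.495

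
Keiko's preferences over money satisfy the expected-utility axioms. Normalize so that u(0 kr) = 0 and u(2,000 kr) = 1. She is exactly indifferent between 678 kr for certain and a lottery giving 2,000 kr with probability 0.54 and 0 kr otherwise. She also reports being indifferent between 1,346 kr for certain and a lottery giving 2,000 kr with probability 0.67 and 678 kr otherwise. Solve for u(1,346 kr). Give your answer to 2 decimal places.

From the first indifference, u(678 kr) = 0.54·u(2,000 kr) + 0.46·u(0 kr) = 0.54·1 + 0.46·0 = 0.54.
The second indifference gives u(1,346 kr) = 0.67·u(2,000 kr) + 0.33·u(678 kr) = 0.67·1.00 + 0.33·0.54 = 0.8482.

0.85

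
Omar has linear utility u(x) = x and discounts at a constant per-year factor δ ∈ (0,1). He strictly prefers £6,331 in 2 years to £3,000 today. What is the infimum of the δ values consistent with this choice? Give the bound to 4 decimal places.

δ > 0.6884

The preference means 3000 < δ^2·6331.
So δ^2 > 3000/6331 = 0.47386; taking the square root of both positive sides preserves the inequality.
δ > (3000/6331)^(1/2) ≈ 0.6884.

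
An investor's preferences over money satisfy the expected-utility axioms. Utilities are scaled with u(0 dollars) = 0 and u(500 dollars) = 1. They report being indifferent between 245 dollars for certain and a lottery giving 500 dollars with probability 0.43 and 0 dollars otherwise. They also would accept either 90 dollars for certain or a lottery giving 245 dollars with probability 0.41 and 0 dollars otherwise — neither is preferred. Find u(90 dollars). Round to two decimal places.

0.18

First, u(245 dollars) = 0.43·u(500 dollars) + 0.57·u(0 dollars) = 0.43.
Chaining: u(90 dollars) = 0.41·0.43 + 0.59·0.00 = 0.1763.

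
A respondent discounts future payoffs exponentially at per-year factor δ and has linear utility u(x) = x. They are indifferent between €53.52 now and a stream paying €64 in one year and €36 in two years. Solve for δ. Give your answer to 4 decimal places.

δ ≈ 0.6200

Present value of the stream is 64·δ + 36·δ². Indifference gives 64δ + 36δ² = 53.52.
Rearranged: 36δ² + 64δ − 53.52 = 0.
The positive root is δ = [−64 + √(64² + 4·36·53.52)] / (2·36) = (−64 + 108.641)/72 ≈ 0.6200.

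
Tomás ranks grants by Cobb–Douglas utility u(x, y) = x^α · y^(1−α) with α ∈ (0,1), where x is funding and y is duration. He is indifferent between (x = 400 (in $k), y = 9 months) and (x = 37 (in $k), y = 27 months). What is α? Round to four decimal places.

α ≈ 0.3158

The Cobb–Douglas utilities coincide, so 400^α·9^(1−α) = 37^α·27^(1−α).
(400/37)^α = (27/9)^(1−α); take logs: α·ln(400/37) = (1−α)·ln(27/9), i.e. α·2.3805466 = (1−α)·1.0986123.
With A = 2.3805466 and B = 1.0986123: α·A = (1−α)·B, so α = B/(A+B) = 1.0986123/3.4791589 ≈ 0.3158.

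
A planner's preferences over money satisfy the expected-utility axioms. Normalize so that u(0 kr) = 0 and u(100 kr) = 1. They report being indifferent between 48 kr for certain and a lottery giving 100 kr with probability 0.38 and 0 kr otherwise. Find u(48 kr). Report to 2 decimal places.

By the standard-gamble method, u(48 kr) is just the indifference probability on the best outcome: 0.38.

0.38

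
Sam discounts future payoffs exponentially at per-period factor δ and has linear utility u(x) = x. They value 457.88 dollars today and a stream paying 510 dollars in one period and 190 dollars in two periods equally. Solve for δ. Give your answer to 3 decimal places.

δ ≈ 0.710

Equating present values: 457.88 = 510δ + 190δ².
Rearranged: 190δ² + 510δ − 457.88 = 0.
By the quadratic formula (taking the positive root), δ = (−510 + √608088.80) / 380 ≈ 0.710.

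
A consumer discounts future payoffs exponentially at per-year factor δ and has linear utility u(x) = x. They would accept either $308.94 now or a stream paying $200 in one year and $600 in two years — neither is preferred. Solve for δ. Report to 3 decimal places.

δ ≈ 0.570

Present value of the stream is 200·δ + 600·δ². Indifference gives 200δ + 600δ² = 308.94.
That is, 600δ² + 200δ − 308.94 = 0, a quadratic in δ.
By the quadratic formula (taking the positive root), δ = (−200 + √781456.00) / 1200 ≈ 0.570.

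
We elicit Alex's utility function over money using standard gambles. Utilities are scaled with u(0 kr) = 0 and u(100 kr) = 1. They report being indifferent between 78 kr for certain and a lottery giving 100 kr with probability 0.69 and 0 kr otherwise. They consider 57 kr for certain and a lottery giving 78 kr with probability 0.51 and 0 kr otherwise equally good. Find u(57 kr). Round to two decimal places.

From the first indifference, u(78 kr) = 0.69·u(100 kr) + 0.31·u(0 kr) = 0.69·1 + 0.31·0 = 0.69.
Then u(57 kr) = 0.51·u(78 kr) + 0.49·u(0 kr) = 0.51·0.69 + 0.49·0.00 = 0.3519.

0.35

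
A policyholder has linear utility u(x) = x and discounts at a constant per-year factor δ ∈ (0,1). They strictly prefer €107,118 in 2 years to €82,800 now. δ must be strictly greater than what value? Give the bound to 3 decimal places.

δ > 0.879

Comparing present values: 82800 < δ^2·107118.
So δ^2 > 82800/107118 = 0.77298; taking the square root of both positive sides preserves the inequality.
δ > 0.77298^(1/2) = 0.879.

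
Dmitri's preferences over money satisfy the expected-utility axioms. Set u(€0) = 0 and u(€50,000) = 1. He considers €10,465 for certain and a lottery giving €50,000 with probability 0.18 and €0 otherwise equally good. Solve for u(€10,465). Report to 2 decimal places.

By the standard-gamble method, u(€10,465) is just the indifference probability on the best outcome: 0.18.

0.18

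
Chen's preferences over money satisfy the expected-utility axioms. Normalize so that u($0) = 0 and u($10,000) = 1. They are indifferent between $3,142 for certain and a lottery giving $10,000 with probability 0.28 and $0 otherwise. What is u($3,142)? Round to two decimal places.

0.28

The indifference gives u($3,142) = 0.28·u($10,000) + 0.72·u($0) = 0.28·1 + 0.72·0 = 0.28.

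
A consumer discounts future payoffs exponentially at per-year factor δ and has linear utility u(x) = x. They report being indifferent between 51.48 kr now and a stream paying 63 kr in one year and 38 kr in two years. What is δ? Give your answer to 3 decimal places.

Equating present values: 51.48 = 63δ + 38δ².
That is, 38δ² + 63δ − 51.48 = 0, a quadratic in δ.
By the quadratic formula (taking the positive root), δ = (−63 + √11793.96) / 76 ≈ 0.600.

δ ≈ 0.600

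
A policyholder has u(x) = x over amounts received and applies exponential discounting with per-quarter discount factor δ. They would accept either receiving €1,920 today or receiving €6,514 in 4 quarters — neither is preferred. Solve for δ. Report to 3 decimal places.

Equating discounted utilities: u(1920) = δ^4·u(6514) ⇒ δ^4 = u(1920)/u(6514).
With u(x) = x: δ^4 = 1920/6514 = 0.29475.
Taking the 4th root: δ = 0.29475^(1/4) ≈ 0.737.

δ ≈ 0.737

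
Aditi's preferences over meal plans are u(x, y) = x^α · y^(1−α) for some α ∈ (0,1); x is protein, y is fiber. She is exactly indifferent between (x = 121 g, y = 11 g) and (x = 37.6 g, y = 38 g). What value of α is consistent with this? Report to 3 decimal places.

α ≈ 0.515

Set the two utilities equal: 121^α·11^(1−α) = 37.6^α·38^(1−α).
(121/37.6)^α = (38/11)^(1−α); take logs: α·ln(121/37.6) = (1−α)·ln(38/11), i.e. α·1.168786 = (1−α)·1.239691.
Thus α·(2.408477) = 1.239691, so α = 1.239691/2.408477 ≈ 0.515.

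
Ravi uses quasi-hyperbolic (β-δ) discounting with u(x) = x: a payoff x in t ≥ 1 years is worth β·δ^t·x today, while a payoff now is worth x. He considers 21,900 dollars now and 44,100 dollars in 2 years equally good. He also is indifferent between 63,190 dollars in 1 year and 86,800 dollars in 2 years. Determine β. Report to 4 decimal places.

From the later pair, β·δ^1·63190 = β·δ^2·86800; dividing through, δ = 63190/86800 = 0.72800.
Substituting δ into 21900 = β·δ^2·44100: β = 21900/(23371.999) ≈ 0.9370.

β ≈ 0.9370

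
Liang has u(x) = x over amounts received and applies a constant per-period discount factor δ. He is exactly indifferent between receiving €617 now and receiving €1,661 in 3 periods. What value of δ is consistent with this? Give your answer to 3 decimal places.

δ ≈ 0.719

The payoff in 3 periods is discounted by δ^3, so u(617) = δ^3·u(1661) and δ^3 = u(617)/u(1661).
With u(x) = x: δ^3 = 617/1661 = 0.37146.
Taking the cube root: δ = 0.37146^(1/3) ≈ 0.719.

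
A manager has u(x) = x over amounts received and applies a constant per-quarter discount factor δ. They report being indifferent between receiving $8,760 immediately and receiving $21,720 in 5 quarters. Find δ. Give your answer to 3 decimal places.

The payoff in 5 quarters is discounted by δ^5, so u(8760) = δ^5·u(21720) and δ^5 = u(8760)/u(21720).
With u(x) = x: δ^5 = 8760/21720 = 0.40331.
So δ = 0.40331^(1/5) ≈ 0.834.

δ ≈ 0.834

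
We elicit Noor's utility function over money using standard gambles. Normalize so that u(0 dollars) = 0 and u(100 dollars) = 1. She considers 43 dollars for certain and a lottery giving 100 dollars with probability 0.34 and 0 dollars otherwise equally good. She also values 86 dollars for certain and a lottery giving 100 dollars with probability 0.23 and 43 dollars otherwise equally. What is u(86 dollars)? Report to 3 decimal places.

The first gamble pins u(43 dollars): it must equal 0.34·1 + 0.66·0 = 0.34.
The second indifference gives u(86 dollars) = 0.23·u(100 dollars) + 0.77·u(43 dollars) = 0.23·1.00 + 0.77·0.34 = 0.4918.

0.492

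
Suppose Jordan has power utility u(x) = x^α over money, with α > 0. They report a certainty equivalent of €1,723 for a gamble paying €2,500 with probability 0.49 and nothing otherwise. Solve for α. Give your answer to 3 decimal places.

α ≈ 1.916

The lottery's expected utility is 0.49·u(2500) + 0.51·u(0) = 0.49·2500^α (since u(0) = 0 for α > 0).
Setting u(1723) equal to that: 1723^α = 0.49·2500^α ⇒ (1723/2500)^α = 0.49.
α = ln(0.49) / ln(1723/2500) = -0.713350/-0.372224 ≈ 1.916.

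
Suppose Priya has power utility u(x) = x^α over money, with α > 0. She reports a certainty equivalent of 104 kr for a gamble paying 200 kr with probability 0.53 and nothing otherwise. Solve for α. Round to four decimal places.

α ≈ 0.9709

Since u(0) = 0, the lottery's EU is 0.53·200^α.
Indifference: 104^α = 0.53·200^α, so (104/200)^α = 0.53.
α = ln(0.53) / ln(104/200) = -0.6348783/-0.6539265 ≈ 0.9709.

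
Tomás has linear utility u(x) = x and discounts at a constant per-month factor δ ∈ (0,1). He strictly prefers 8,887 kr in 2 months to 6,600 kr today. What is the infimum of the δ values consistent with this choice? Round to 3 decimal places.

δ > 0.862

The preference means 6600 < δ^2·8887.
Hence δ^2 > 6600/8887 = 0.74266, and x ↦ x^(1/2) is increasing on (0,∞).
δ > 0.74266^(1/2) = 0.862.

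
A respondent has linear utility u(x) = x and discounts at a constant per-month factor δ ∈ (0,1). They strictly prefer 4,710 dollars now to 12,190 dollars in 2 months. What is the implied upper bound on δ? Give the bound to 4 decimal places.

The preference means 4710 > δ^2·12190.
So δ^2 < 4710/12190 = 0.38638; taking the square root of both positive sides preserves the inequality.
δ < 0.38638^(1/2) = 0.6216.

δ < 0.6216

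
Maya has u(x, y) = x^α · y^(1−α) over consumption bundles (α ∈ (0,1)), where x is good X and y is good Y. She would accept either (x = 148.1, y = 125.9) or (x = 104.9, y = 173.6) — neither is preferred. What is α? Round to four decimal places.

Indifference: 148.1^α · 125.9^(1−α) = 104.9^α · 173.6^(1−α).
(148.1/104.9)^α = (173.6/125.9)^(1−α); take logs: α·ln(148.1/104.9) = (1−α)·ln(173.6/125.9), i.e. α·0.3448802 = (1−α)·0.3212659.
Thus α·(0.6661461) = 0.3212659, so α = 0.3212659/0.6661461 ≈ 0.4823.

α ≈ 0.4823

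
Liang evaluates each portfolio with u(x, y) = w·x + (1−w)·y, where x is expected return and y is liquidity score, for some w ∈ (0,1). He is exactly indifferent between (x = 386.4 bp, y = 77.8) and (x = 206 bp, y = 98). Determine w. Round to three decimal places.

Equating utilities: w·386.4 + (1−w)·77.8 = w·206 + (1−w)·98.
w·(386.4−206) = (1−w)·(98−77.8), i.e. w·180.4 = (1−w)·20.2.
Hence w = 20.2/(180.4+20.2) = 20.2/200.6 = 0.101.

w = 0.101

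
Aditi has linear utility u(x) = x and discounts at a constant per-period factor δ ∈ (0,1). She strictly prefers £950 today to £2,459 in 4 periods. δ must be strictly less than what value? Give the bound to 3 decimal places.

The preference means 950 > δ^4·2459.
Dividing by 2459: δ^4 < 0.38634. Both sides are positive, so the 4th root keeps the direction.
δ < (950/2459)^(1/4) ≈ 0.788.

δ < 0.788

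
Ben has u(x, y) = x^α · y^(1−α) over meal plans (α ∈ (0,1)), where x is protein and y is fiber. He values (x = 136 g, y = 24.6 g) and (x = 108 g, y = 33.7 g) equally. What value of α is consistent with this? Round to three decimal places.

The Cobb–Douglas utilities coincide, so 136^α·24.6^(1−α) = 108^α·33.7^(1−α).
(136/108)^α = (33.7/24.6)^(1−α); take logs: α·ln(136/108) = (1−α)·ln(33.7/24.6), i.e. α·0.230524 = (1−α)·0.314751.
So α/(1−α) = (0.314751)/(0.230524) = 1.365372, and α = 1.365372/2.365372 ≈ 0.577.

α ≈ 0.577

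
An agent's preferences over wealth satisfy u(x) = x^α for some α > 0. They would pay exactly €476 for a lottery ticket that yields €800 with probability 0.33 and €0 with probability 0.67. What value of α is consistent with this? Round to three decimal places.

The lottery's expected utility is 0.33·u(800) + 0.67·u(0) = 0.33·800^α (since u(0) = 0 for α > 0).
Setting u(476) equal to that: 476^α = 0.33·800^α ⇒ (476/800)^α = 0.33.
Take logs: α = ln 0.33 / ln(476/800) ≈ 2.13535.

α ≈ 2.135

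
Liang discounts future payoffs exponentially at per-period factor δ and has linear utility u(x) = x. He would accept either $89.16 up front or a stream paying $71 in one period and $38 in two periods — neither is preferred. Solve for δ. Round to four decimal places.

δ ≈ 0.8600

Equating present values: 89.16 = 71δ + 38δ².
Rearranged: 38δ² + 71δ − 89.16 = 0.
By the quadratic formula (taking the positive root), δ = (−71 + √18593.32) / 76 ≈ 0.8600.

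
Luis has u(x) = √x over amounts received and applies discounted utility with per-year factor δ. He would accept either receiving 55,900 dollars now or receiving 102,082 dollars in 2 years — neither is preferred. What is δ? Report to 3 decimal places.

δ ≈ 0.860

Indifference means u(55900) = δ^2 · u(102082), so δ^2 = u(55900)/u(102082).
With u(x) = √x: δ^2 = √55900/√102082 = √(55900/102082) = 0.74000.
So δ = 0.74000^(1/2) ≈ 0.860.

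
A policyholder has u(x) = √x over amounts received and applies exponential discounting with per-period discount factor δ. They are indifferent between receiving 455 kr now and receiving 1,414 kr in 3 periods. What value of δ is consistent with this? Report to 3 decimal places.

The payoff in 3 periods is discounted by δ^3, so u(455) = δ^3·u(1414) and δ^3 = u(455)/u(1414).
Since u(x) = √x, δ^3 = √(455/1414) = 0.56726.
Taking the cube root: δ = 0.56726^(1/3) ≈ 0.828.

δ ≈ 0.828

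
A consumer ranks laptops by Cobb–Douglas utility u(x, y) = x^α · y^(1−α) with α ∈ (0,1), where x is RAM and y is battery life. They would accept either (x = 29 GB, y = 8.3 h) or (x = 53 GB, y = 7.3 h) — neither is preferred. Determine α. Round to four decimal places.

Indifference: 29^α · 8.3^(1−α) = 53^α · 7.3^(1−α).
Taking logs: α·ln 29 + (1−α)·ln 8.3 = α·ln 53 + (1−α)·ln 7.3, i.e. α·-0.6029961 = (1−α)·-0.1283812.
Thus α·(-0.7313773) = -0.1283812, so α = -0.1283812/-0.7313773 ≈ 0.1755.

α ≈ 0.1755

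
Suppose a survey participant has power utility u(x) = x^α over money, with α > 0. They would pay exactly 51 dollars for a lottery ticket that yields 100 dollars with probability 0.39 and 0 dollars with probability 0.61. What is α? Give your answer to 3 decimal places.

α ≈ 1.398

The lottery's expected utility is 0.39·u(100) + 0.61·u(0) = 0.39·100^α (since u(0) = 0 for α > 0).
Equating: 51^α = 0.39·100^α, i.e. 0.5100^α = 0.39.
α = ln(0.39) / ln(51/100) = -0.941609/-0.673345 ≈ 1.398.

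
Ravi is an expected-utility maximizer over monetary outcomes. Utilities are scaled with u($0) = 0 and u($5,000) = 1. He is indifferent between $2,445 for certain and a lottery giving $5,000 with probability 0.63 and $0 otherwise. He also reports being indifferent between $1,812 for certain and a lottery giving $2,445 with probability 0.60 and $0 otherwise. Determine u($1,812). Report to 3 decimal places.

0.378

The first gamble pins u($2,445): it must equal 0.63·1 + 0.37·0 = 0.63.
Then u($1,812) = 0.60·u($2,445) + 0.40·u($0) = 0.60·0.63 + 0.40·0.00 = 0.3780.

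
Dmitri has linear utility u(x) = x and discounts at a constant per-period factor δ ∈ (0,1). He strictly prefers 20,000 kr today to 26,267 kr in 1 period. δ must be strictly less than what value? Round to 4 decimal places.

The preference means 20000 > δ·26267.
Dividing through by 26267 gives δ < 0.76141.

δ < 0.7614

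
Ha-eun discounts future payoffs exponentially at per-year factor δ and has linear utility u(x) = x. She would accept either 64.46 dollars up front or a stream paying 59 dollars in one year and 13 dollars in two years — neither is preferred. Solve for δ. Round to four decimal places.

The stream is worth 59δ + 13δ² today, so 59δ + 13δ² = 64.46.
So 13δ² + 59δ − 64.46 = 0.
The positive root is δ = [−59 + √(59² + 4·13·64.46)] / (2·13) = (−59 + 82.661)/26 ≈ 0.9101.

δ ≈ 0.9101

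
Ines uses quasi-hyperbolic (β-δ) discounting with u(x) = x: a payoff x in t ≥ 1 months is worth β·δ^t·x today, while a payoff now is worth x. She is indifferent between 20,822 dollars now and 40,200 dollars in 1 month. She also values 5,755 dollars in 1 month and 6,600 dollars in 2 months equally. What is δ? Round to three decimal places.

Both payoffs in the second observation are in the future, so β drops out: δ^1·5755 = δ^2·6600 ⇒ δ = 5755/6600 = 0.87197.

δ ≈ 0.872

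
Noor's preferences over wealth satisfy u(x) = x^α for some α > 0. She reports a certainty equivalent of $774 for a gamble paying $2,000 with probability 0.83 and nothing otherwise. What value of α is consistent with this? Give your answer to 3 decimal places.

Since u(0) = 0, the lottery's EU is 0.83·2000^α.
Setting u(774) equal to that: 774^α = 0.83·2000^α ⇒ (774/2000)^α = 0.83.
Taking logs: α·ln(774/2000) = ln(0.83), so α = -0.186330 / -0.949331 ≈ 0.196.

α ≈ 0.196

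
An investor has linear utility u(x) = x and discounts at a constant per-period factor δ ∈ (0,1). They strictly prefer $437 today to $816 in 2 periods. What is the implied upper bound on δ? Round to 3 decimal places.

Comparing present values: 437 > δ^2·816.
So δ^2 < 437/816 = 0.53554; taking the square root of both positive sides preserves the inequality.
δ < (437/816)^(1/2) ≈ 0.732.

δ < 0.732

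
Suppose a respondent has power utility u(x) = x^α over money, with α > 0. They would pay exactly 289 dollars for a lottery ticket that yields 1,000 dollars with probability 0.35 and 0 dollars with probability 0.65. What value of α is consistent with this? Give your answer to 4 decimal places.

α ≈ 0.8457

Since u(0) = 0, the lottery's EU is 0.35·1000^α.
Equating: 289^α = 0.35·1000^α, i.e. 0.2890^α = 0.35.
Take logs: α = ln 0.35 / ln(289/1000) ≈ 0.845725.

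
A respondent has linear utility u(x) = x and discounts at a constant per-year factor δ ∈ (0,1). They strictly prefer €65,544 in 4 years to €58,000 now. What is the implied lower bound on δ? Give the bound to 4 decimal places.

Comparing present values: 58000 < δ^4·65544.
Dividing by 65544: δ^4 > 0.88490. Both sides are positive, so the 4th root keeps the direction.
δ > 0.88490^(1/4) = 0.9699.

δ > 0.9699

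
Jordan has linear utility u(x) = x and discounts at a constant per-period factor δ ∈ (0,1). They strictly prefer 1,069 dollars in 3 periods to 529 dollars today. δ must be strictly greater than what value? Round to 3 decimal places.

δ > 0.791

Comparing present values: 529 < δ^3·1069.
So δ^3 > 529/1069 = 0.49486; taking the cube root of both positive sides preserves the inequality.
δ > (529/1069)^(1/3) ≈ 0.791.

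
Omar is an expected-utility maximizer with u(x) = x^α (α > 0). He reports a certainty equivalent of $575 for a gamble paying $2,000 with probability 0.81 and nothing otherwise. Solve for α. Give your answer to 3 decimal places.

EU(lottery) = 0.81·2000^α + 0.19·0 = 0.81·2000^α.
Equating: 575^α = 0.81·2000^α, i.e. 0.2875^α = 0.81.
Take logs: α = ln 0.81 / ln(575/2000) ≈ 0.16905.

α ≈ 0.169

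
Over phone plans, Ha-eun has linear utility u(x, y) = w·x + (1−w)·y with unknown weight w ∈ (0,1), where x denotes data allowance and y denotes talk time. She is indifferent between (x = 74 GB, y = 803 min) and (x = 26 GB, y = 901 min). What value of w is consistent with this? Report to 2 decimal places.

w = 0.67

Equating utilities: w·74 + (1−w)·803 = w·26 + (1−w)·901.
Collecting terms: w·48 = (1−w)·98.
Hence w = 98/(48+98) = 98/146 = 0.67.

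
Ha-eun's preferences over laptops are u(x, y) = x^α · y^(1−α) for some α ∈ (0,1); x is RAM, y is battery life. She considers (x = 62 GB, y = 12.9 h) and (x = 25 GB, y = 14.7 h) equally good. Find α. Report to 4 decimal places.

α ≈ 0.1257

Indifference: 62^α · 12.9^(1−α) = 25^α · 14.7^(1−α).
Rearrange to (62/25)^α = (14.7/12.9)^(1−α) and take logs: α·0.9082586 = (1−α)·0.1306202.
With A = 0.9082586 and B = 0.1306202: α·A = (1−α)·B, so α = B/(A+B) = 0.1306202/1.0388788 ≈ 0.1257.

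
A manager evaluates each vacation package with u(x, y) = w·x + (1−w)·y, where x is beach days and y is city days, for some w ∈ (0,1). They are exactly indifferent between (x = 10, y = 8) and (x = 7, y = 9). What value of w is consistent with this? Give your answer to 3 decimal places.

u(10,8) = u(7,9) means w·10 + (1−w)·8 = w·7 + (1−w)·9.
w·(10−7) = (1−w)·(9−8), i.e. w·3 = (1−w)·1.
The marginal rate of substitution is 1/3, so w = 1/(3+1) = 0.250.

w = 0.250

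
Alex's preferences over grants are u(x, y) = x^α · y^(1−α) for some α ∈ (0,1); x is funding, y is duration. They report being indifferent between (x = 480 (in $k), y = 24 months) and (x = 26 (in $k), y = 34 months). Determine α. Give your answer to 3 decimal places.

Set the two utilities equal: 480^α·24^(1−α) = 26^α·34^(1−α).
Taking logs: α·ln 480 + (1−α)·ln 24 = α·ln 26 + (1−α)·ln 34, i.e. α·2.915690 = (1−α)·0.348307.
So α/(1−α) = (0.348307)/(2.915690) = 0.119460, and α = 0.119460/1.119460 ≈ 0.107.

α ≈ 0.107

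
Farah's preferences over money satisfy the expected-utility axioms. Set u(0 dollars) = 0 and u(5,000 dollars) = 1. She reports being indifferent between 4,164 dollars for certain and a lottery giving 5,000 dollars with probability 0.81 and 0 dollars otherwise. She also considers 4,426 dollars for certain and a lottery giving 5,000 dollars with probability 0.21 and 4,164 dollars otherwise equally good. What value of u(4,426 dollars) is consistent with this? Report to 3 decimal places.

The first gamble pins u(4,164 dollars): it must equal 0.81·1 + 0.19·0 = 0.81.
Then u(4,426 dollars) = 0.21·u(5,000 dollars) + 0.79·u(4,164 dollars) = 0.21·1.00 + 0.79·0.81 = 0.8499.

0.850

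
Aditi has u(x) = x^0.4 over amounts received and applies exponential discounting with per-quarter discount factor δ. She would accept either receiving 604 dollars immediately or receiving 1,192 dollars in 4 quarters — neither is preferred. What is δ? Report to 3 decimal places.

δ ≈ 0.934

Indifference means u(604) = δ^4 · u(1192), so δ^4 = u(604)/u(1192).
Since u(x) = x^0.4, δ^4 = (604/1192)^0.4 = 0.50671^0.4 = 0.76191.
So δ = 0.76191^(1/4) ≈ 0.934.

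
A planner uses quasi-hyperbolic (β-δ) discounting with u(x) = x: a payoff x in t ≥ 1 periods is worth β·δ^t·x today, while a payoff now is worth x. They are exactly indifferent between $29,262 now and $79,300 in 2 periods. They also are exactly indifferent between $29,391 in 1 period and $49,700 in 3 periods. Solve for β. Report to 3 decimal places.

From the later pair, β·δ^1·29391 = β·δ^3·49700; dividing through, δ^2 = 29391/49700 = 0.59137, so δ = 0.76900.
Substituting δ into 29262 = β·δ^2·79300: β = 29262/(46895.499) ≈ 0.624.

β ≈ 0.624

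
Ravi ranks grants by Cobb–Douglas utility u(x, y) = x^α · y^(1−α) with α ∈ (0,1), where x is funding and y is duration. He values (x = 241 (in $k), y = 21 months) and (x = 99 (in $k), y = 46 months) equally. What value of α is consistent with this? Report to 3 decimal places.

The Cobb–Douglas utilities coincide, so 241^α·21^(1−α) = 99^α·46^(1−α).
Rearrange to (241/99)^α = (46/21)^(1−α) and take logs: α·0.889677 = (1−α)·0.784119.
Thus α·(1.673796) = 0.784119, so α = 0.784119/1.673796 ≈ 0.468.

α ≈ 0.468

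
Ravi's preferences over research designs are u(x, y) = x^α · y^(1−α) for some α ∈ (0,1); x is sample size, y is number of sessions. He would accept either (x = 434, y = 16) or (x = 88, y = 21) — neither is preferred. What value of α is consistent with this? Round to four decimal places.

α ≈ 0.1456

Indifference: 434^α · 16^(1−α) = 88^α · 21^(1−α).
Rearrange to (434/88)^α = (21/16)^(1−α) and take logs: α·1.5957077 = (1−α)·0.2719337.
So α/(1−α) = (0.2719337)/(1.5957077) = 0.1704157, and α = 0.1704157/1.1704157 ≈ 0.1456.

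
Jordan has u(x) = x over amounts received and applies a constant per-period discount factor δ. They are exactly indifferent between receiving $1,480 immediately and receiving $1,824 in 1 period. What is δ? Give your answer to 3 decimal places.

δ ≈ 0.811

The payoff in 1 period is discounted by δ, so u(1480) = δ·u(1824) and δ = u(1480)/u(1824).
With u(x) = x: δ = 1480/1824 = 0.81140.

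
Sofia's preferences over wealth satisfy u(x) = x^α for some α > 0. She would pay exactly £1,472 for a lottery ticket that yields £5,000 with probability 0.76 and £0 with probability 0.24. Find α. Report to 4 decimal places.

EU(lottery) = 0.76·5000^α + 0.24·0 = 0.76·5000^α.
Setting u(1472) equal to that: 1472^α = 0.76·5000^α ⇒ (1472/5000)^α = 0.76.
Taking logs: α·ln(1472/5000) = ln(0.76), so α = -0.2744368 / -1.2228159 ≈ 0.2244.

α ≈ 0.2244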